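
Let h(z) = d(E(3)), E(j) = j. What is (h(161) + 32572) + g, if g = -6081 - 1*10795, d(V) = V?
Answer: 15699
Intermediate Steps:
h(z) = 3
g = -16876 (g = -6081 - 10795 = -16876)
(h(161) + 32572) + g = (3 + 32572) - 16876 = 32575 - 16876 = 15699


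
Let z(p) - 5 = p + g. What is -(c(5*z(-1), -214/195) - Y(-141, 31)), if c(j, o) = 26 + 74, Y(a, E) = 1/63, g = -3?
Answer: -6299/63 ≈ -99.984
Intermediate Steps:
Y(a, E) = 1/63
z(p) = 2 + p (z(p) = 5 + (p - 3) = 5 + (-3 + p) = 2 + p)
c(j, o) = 100
-(c(5*z(-1), -214/195) - Y(-141, 31)) = -(100 - 1*1/63) = -(100 - 1/63) = -1*6299/63 = -6299/63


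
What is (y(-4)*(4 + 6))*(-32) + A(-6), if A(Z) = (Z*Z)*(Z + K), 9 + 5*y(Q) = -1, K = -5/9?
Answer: 404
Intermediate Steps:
K = -5/9 (K = -5*1/9 = -5/9 ≈ -0.55556)
y(Q) = -2 (y(Q) = -9/5 + (1/5)*(-1) = -9/5 - 1/5 = -2)
A(Z) = Z**2*(-5/9 + Z) (A(Z) = (Z*Z)*(Z - 5/9) = Z**2*(-5/9 + Z))
(y(-4)*(4 + 6))*(-32) + A(-6) = -2*(4 + 6)*(-32) + (-6)**2*(-5/9 - 6) = -2*10*(-32) + 36*(-59/9) = -20*(-32) - 236 = 640 - 236 = 404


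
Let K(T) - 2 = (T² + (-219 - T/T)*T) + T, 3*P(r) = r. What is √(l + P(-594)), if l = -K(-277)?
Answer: 42*I*√78 ≈ 370.93*I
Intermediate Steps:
P(r) = r/3
K(T) = 2 + T² - 219*T (K(T) = 2 + ((T² + (-219 - T/T)*T) + T) = 2 + ((T² + (-219 - 1*1)*T) + T) = 2 + ((T² + (-219 - 1)*T) + T) = 2 + ((T² - 220*T) + T) = 2 + (T² - 219*T) = 2 + T² - 219*T)
l = -137394 (l = -(2 + (-277)² - 219*(-277)) = -(2 + 76729 + 60663) = -1*137394 = -137394)
√(l + P(-594)) = √(-137394 + (⅓)*(-594)) = √(-137394 - 198) = √(-137592) = 42*I*√78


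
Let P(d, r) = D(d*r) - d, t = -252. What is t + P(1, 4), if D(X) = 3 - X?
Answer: -254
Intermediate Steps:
P(d, r) = 3 - d - d*r (P(d, r) = (3 - d*r) - d = 3 - d - d*r)
t + P(1, 4) = -252 + (3 - 1*1 - 1*1*4) = -252 + (3 - 1 - 4) = -252 - 2 = -254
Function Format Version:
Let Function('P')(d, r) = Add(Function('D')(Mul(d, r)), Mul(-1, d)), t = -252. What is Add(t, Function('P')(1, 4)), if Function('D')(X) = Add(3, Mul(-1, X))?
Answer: -254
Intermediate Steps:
Function('P')(d, r) = Add(3, Mul(-1, d), Mul(-1, d, r)) (Function('P')(d, r) = Add(Add(3, Mul(-1, Mul(d, r))), Mul(-1, d)) = Add(Add(3, Mul(-1, d, r)), Mul(-1, d)) = Add(3, Mul(-1, d), Mul(-1, d, r)))
Add(t, Function('P')(1, 4)) = Add(-252, Add(3, Mul(-1, 1), Mul(-1, 1, 4))) = Add(-252, Add(3, -1, -4)) = Add(-252, -2) = -254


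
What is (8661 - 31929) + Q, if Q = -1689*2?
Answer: -26646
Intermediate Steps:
Q = -3378
(8661 - 31929) + Q = (8661 - 31929) - 3378 = -23268 - 3378 = -26646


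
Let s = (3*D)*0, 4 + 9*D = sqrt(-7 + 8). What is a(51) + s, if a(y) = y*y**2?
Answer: 132651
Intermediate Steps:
D = -1/3 (D = -4/9 + sqrt(-7 + 8)/9 = -4/9 + sqrt(1)/9 = -4/9 + (1/9)*1 = -4/9 + 1/9 = -1/3 ≈ -0.33333)
a(y) = y**3
s = 0 (s = (3*(-1/3))*0 = -1*0 = 0)
a(51) + s = 51**3 + 0 = 132651 + 0 = 132651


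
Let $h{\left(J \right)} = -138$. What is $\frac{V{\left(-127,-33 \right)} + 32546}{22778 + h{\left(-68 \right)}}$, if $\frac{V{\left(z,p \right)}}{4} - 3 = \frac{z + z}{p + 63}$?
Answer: $\frac{243931}{169800} \approx 1.4366$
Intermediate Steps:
$V{\left(z,p \right)} = 12 + \frac{8 z}{63 + p}$ ($V{\left(z,p \right)} = 12 + 4 \frac{z + z}{p + 63} = 12 + 4 \frac{2 z}{63 + p} = 12 + \frac{8 z}{63 + p}$)
$\frac{V{\left(-127,-33 \right)} + 32546}{22778 + h{\left(-68 \right)}} = \frac{\frac{4 \left(189 + 2 \left(-127\right) + 3 \left(-33\right)\right)}{63 - 33} + 32546}{22778 - 138} = \frac{\frac{4 \left(189 - 254 - 99\right)}{30} + 32546}{22640} = \left(4 \cdot \frac{1}{30} \left(-164\right) + 32546\right) \frac{1}{22640} = \left(- \frac{328}{15} + 32546\right) \frac{1}{22640} = \frac{487862}{15} \cdot \frac{1}{22640} = \frac{243931}{169800}$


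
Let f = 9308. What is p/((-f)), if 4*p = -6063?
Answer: 6063/37232 ≈ 0.16284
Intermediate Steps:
p = -6063/4 (p = (1/4)*(-6063) = -6063/4 ≈ -1515.8)
p/((-f)) = -6063/(4*((-1*9308))) = -6063/4/(-9308) = -6063/4*(-1/9308) = 6063/37232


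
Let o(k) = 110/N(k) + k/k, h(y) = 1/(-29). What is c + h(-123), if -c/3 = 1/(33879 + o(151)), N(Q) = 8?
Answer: -4687/135575 ≈ -0.034571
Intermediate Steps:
h(y) = -1/29
o(k) = 59/4 (o(k) = 110/8 + k/k = 110*(⅛) + 1 = 55/4 + 1 = 59/4)
c = -12/135575 (c = -3/(33879 + 59/4) = -3/135575/4 = -3*4/135575 = -12/135575 ≈ -8.8512e-5)
c + h(-123) = -12/135575 - 1/29 = -4687/135575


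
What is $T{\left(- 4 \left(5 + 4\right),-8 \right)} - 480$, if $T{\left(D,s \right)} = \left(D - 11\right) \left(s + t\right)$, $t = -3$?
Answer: $37$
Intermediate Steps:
$T{\left(D,s \right)} = \left(-11 + D\right) \left(-3 + s\right)$ ($T{\left(D,s \right)} = \left(D - 11\right) \left(s - 3\right) = \left(-11 + D\right) \left(-3 + s\right)$)
$T{\left(- 4 \left(5 + 4\right),-8 \right)} - 480 = \left(33 - -88 - 3 \left(- 4 \left(5 + 4\right)\right) + - 4 \left(5 + 4\right) \left(-8\right)\right) - 480 = \left(33 + 88 - 3 \left(\left(-4\right) 9\right) + \left(-4\right) 9 \left(-8\right)\right) - 480 = \left(33 + 88 - -108 - -288\right) - 480 = \left(33 + 88 + 108 + 288\right) - 480 = 517 - 480 = 37$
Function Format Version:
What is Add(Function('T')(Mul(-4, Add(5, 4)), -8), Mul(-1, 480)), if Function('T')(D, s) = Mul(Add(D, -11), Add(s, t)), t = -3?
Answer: 37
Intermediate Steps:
Function('T')(D, s) = Mul(Add(-11, D), Add(-3, s)) (Function('T')(D, s) = Mul(Add(D, -11), Add(s, -3)) = Mul(Add(-11, D), Add(-3, s)))
Add(Function('T')(Mul(-4, Add(5, 4)), -8), Mul(-1, 480)) = Add(Add(33, Mul(-11, -8), Mul(-3, Mul(-4, Add(5, 4))), Mul(Mul(-4, Add(5, 4)), -8)), Mul(-1, 480)) = Add(Add(33, 88, Mul(-3, Mul(-4, 9)), Mul(Mul(-4, 9), -8)), -480) = Add(Add(33, 88, Mul(-3, -36), Mul(-36, -8)), -480) = Add(Add(33, 88, 108, 288), -480) = Add(517, -480) = 37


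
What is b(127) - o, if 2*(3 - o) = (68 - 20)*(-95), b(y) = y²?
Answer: 13846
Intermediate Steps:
o = 2283 (o = 3 - (68 - 20)*(-95)/2 = 3 - 24*(-95) = 3 - ½*(-4560) = 3 + 2280 = 2283)
b(127) - o = 127² - 1*2283 = 16129 - 2283 = 13846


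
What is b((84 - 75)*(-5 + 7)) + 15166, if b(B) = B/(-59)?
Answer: 894776/59 ≈ 15166.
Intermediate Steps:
b(B) = -B/59 (b(B) = B*(-1/59) = -B/59)
b((84 - 75)*(-5 + 7)) + 15166 = -(84 - 75)*(-5 + 7)/59 + 15166 = -9*2/59 + 15166 = -1/59*18 + 15166 = -18/59 + 15166 = 894776/59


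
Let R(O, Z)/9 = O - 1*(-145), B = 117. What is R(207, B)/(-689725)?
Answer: -3168/689725 ≈ -0.0045931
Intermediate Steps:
R(O, Z) = 1305 + 9*O (R(O, Z) = 9*(O - 1*(-145)) = 9*(O + 145) = 9*(145 + O) = 1305 + 9*O)
R(207, B)/(-689725) = (1305 + 9*207)/(-689725) = (1305 + 1863)*(-1/689725) = 3168*(-1/689725) = -3168/689725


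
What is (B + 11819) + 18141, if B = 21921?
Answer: 51881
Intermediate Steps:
(B + 11819) + 18141 = (21921 + 11819) + 18141 = 33740 + 18141 = 51881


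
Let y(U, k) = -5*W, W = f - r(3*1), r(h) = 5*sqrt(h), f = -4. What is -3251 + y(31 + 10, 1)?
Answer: -3231 + 25*sqrt(3) ≈ -3187.7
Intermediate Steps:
W = -4 - 5*sqrt(3) (W = -4 - 5*sqrt(3*1) = -4 - 5*sqrt(3) ≈ -12.660)
y(U, k) = 20 + 25*sqrt(3) (y(U, k) = -5*(-4 - 5*sqrt(3)) = 20 + 25*sqrt(3))
-3251 + y(31 + 10, 1) = -3251 + (20 + 25*sqrt(3)) = -3231 + 25*sqrt(3)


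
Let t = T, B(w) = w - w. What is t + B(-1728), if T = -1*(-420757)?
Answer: 420757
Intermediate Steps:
T = 420757
B(w) = 0
t = 420757
t + B(-1728) = 420757 + 0 = 420757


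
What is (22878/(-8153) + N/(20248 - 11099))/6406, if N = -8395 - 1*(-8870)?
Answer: -6627037/15414033922 ≈ -0.00042994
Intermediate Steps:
N = 475 (N = -8395 + 8870 = 475)
(22878/(-8153) + N/(20248 - 11099))/6406 = (22878/(-8153) + 475/(20248 - 11099))/6406 = (22878*(-1/8153) + 475/9149)*(1/6406) = (-738/263 + 475*(1/9149))*(1/6406) = (-738/263 + 475/9149)*(1/6406) = -6627037/2406187*1/6406 = -6627037/15414033922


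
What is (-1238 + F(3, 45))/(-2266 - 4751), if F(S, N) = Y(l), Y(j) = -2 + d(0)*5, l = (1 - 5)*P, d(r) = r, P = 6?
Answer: 1240/7017 ≈ 0.17671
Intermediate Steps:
l = -24 (l = (1 - 5)*6 = -4*6 = -24)
Y(j) = -2 (Y(j) = -2 + 0*5 = -2 + 0 = -2)
F(S, N) = -2
(-1238 + F(3, 45))/(-2266 - 4751) = (-1238 - 2)/(-2266 - 4751) = -1240/(-7017) = -1240*(-1/7017) = 1240/7017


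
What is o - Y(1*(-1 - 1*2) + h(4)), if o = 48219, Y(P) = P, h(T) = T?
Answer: 48218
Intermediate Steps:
o - Y(1*(-1 - 1*2) + h(4)) = 48219 - (1*(-1 - 1*2) + 4) = 48219 - (1*(-1 - 2) + 4) = 48219 - (1*(-3) + 4) = 48219 - (-3 + 4) = 48219 - 1*1 = 48219 - 1 = 48218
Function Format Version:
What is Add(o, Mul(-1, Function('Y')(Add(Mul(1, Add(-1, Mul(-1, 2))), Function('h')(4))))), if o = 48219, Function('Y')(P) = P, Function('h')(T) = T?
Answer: 48218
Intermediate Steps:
Add(o, Mul(-1, Function('Y')(Add(Mul(1, Add(-1, Mul(-1, 2))), Function('h')(4))))) = Add(48219, Mul(-1, Add(Mul(1, Add(-1, Mul(-1, 2))), 4))) = Add(48219, Mul(-1, Add(Mul(1, Add(-1, -2)), 4))) = Add(48219, Mul(-1, Add(Mul(1, -3), 4))) = Add(48219, Mul(-1, Add(-3, 4))) = Add(48219, Mul(-1, 1)) = Add(48219, -1) = 48218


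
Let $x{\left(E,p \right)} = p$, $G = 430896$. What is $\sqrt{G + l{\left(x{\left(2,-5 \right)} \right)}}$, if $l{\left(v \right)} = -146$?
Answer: $5 \sqrt{17230} \approx 656.32$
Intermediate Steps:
$\sqrt{G + l{\left(x{\left(2,-5 \right)} \right)}} = \sqrt{430896 - 146} = \sqrt{430750} = 5 \sqrt{17230}$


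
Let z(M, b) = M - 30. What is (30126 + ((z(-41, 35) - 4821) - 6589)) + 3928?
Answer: 22573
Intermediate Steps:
z(M, b) = -30 + M
(30126 + ((z(-41, 35) - 4821) - 6589)) + 3928 = (30126 + (((-30 - 41) - 4821) - 6589)) + 3928 = (30126 + ((-71 - 4821) - 6589)) + 3928 = (30126 + (-4892 - 6589)) + 3928 = (30126 - 11481) + 3928 = 18645 + 3928 = 22573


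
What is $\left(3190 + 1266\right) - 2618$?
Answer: $1838$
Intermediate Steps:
$\left(3190 + 1266\right) - 2618 = 4456 - 2618 = 1838$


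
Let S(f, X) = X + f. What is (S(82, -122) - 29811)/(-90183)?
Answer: 29851/90183 ≈ 0.33100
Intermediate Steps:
(S(82, -122) - 29811)/(-90183) = ((-122 + 82) - 29811)/(-90183) = (-40 - 29811)*(-1/90183) = -29851*(-1/90183) = 29851/90183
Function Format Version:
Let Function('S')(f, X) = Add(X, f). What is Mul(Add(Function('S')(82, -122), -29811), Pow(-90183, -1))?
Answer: Rational(29851, 90183) ≈ 0.33100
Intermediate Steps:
Mul(Add(Function('S')(82, -122), -29811), Pow(-90183, -1)) = Mul(Add(Add(-122, 82), -29811), Pow(-90183, -1)) = Mul(Add(-40, -29811), Rational(-1, 90183)) = Mul(-29851, Rational(-1, 90183)) = Rational(29851, 90183)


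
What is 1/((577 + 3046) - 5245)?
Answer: -1/1622 ≈ -0.00061652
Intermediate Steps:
1/((577 + 3046) - 5245) = 1/(3623 - 5245) = 1/(-1622) = -1/1622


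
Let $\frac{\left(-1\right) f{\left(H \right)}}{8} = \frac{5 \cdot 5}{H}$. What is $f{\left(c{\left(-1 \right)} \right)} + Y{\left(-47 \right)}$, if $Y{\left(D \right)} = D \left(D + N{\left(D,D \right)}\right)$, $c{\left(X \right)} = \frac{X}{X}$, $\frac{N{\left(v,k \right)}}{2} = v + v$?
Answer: $10845$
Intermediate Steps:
$N{\left(v,k \right)} = 4 v$ ($N{\left(v,k \right)} = 2 \left(v + v\right) = 2 \cdot 2 v = 4 v$)
$c{\left(X \right)} = 1$
$Y{\left(D \right)} = 5 D^{2}$ ($Y{\left(D \right)} = D \left(D + 4 D\right) = D 5 D = 5 D^{2}$)
$f{\left(H \right)} = - \frac{200}{H}$ ($f{\left(H \right)} = - 8 \frac{5 \cdot 5}{H} = - 8 \frac{25}{H} = - \frac{200}{H}$)
$f{\left(c{\left(-1 \right)} \right)} + Y{\left(-47 \right)} = - \frac{200}{1} + 5 \left(-47\right)^{2} = \left(-200\right) 1 + 5 \cdot 2209 = -200 + 11045 = 10845$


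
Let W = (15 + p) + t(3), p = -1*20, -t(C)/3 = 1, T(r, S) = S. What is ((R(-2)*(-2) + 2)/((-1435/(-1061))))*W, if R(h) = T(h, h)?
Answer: -50928/1435 ≈ -35.490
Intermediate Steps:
R(h) = h
t(C) = -3 (t(C) = -3*1 = -3)
p = -20
W = -8 (W = (15 - 20) - 3 = -5 - 3 = -8)
((R(-2)*(-2) + 2)/((-1435/(-1061))))*W = ((-2*(-2) + 2)/((-1435/(-1061))))*(-8) = ((4 + 2)/((-1435*(-1/1061))))*(-8) = (6/(1435/1061))*(-8) = (6*(1061/1435))*(-8) = (6366/1435)*(-8) = -50928/1435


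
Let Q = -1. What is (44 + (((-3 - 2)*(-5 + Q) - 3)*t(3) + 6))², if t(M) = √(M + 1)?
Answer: 10816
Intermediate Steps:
t(M) = √(1 + M)
(44 + (((-3 - 2)*(-5 + Q) - 3)*t(3) + 6))² = (44 + (((-3 - 2)*(-5 - 1) - 3)*√(1 + 3) + 6))² = (44 + ((-5*(-6) - 3)*√4 + 6))² = (44 + ((30 - 3)*2 + 6))² = (44 + (27*2 + 6))² = (44 + (54 + 6))² = (44 + 60)² = 104² = 10816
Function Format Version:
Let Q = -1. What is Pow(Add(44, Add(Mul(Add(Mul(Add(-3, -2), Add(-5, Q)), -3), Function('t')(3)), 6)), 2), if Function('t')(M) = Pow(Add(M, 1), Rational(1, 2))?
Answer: 10816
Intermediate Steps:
Function('t')(M) = Pow(Add(1, M), Rational(1, 2))
Pow(Add(44, Add(Mul(Add(Mul(Add(-3, -2), Add(-5, Q)), -3), Function('t')(3)), 6)), 2) = Pow(Add(44, Add(Mul(Add(Mul(Add(-3, -2), Add(-5, -1)), -3), Pow(Add(1, 3), Rational(1, 2))), 6)), 2) = Pow(Add(44, Add(Mul(Add(Mul(-5, -6), -3), Pow(4, Rational(1, 2))), 6)), 2) = Pow(Add(44, Add(Mul(Add(30, -3), 2), 6)), 2) = Pow(Add(44, Add(Mul(27, 2), 6)), 2) = Pow(Add(44, Add(54, 6)), 2) = Pow(Add(44, 60), 2) = Pow(104, 2) = 10816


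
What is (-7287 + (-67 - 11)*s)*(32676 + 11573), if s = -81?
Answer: -42877281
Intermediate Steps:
(-7287 + (-67 - 11)*s)*(32676 + 11573) = (-7287 + (-67 - 11)*(-81))*(32676 + 11573) = (-7287 - 78*(-81))*44249 = (-7287 + 6318)*44249 = -969*44249 = -42877281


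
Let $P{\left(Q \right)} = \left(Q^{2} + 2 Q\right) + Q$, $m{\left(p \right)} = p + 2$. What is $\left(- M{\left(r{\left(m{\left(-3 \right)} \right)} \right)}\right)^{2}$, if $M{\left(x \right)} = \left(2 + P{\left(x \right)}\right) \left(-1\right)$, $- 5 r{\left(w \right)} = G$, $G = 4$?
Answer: $\frac{36}{625} \approx 0.0576$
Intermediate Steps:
$m{\left(p \right)} = 2 + p$
$r{\left(w \right)} = - \frac{4}{5}$ ($r{\left(w \right)} = \left(- \frac{1}{5}\right) 4 = - \frac{4}{5}$)
$P{\left(Q \right)} = Q^{2} + 3 Q$
$M{\left(x \right)} = -2 - x \left(3 + x\right)$ ($M{\left(x \right)} = \left(2 + x \left(3 + x\right)\right) \left(-1\right) = -2 - x \left(3 + x\right)$)
$\left(- M{\left(r{\left(m{\left(-3 \right)} \right)} \right)}\right)^{2} = \left(- (-2 - - \frac{4 \left(3 - \frac{4}{5}\right)}{5})\right)^{2} = \left(- (-2 - \left(- \frac{4}{5}\right) \frac{11}{5})\right)^{2} = \left(- (-2 + \frac{44}{25})\right)^{2} = \left(\left(-1\right) \left(- \frac{6}{25}\right)\right)^{2} = \left(\frac{6}{25}\right)^{2} = \frac{36}{625}$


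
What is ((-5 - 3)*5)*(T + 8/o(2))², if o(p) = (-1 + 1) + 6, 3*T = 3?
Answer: -1960/9 ≈ -217.78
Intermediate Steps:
T = 1 (T = (⅓)*3 = 1)
o(p) = 6 (o(p) = 0 + 6 = 6)
((-5 - 3)*5)*(T + 8/o(2))² = ((-5 - 3)*5)*(1 + 8/6)² = (-8*5)*(1 + 8*(⅙))² = -40*(1 + 4/3)² = -40*(7/3)² = -40*49/9 = -1960/9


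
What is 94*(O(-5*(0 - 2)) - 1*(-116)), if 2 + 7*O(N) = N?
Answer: 77080/7 ≈ 11011.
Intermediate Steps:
O(N) = -2/7 + N/7
94*(O(-5*(0 - 2)) - 1*(-116)) = 94*((-2/7 + (-5*(0 - 2))/7) - 1*(-116)) = 94*((-2/7 + (-5*(-2))/7) + 116) = 94*((-2/7 + (⅐)*10) + 116) = 94*((-2/7 + 10/7) + 116) = 94*(8/7 + 116) = 94*(820/7) = 77080/7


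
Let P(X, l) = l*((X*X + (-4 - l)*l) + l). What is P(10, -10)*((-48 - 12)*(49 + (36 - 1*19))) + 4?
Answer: 1188004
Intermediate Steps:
P(X, l) = l*(l + X² + l*(-4 - l)) (P(X, l) = l*((X² + l*(-4 - l)) + l) = l*(l + X² + l*(-4 - l)))
P(10, -10)*((-48 - 12)*(49 + (36 - 1*19))) + 4 = (-10*(10² - 1*(-10)² - 3*(-10)))*((-48 - 12)*(49 + (36 - 1*19))) + 4 = (-10*(100 - 1*100 + 30))*(-60*(49 + (36 - 19))) + 4 = (-10*(100 - 100 + 30))*(-60*(49 + 17)) + 4 = (-10*30)*(-60*66) + 4 = -300*(-3960) + 4 = 1188000 + 4 = 1188004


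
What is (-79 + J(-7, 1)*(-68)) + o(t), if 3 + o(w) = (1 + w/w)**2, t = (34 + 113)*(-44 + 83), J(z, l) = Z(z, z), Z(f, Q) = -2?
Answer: 58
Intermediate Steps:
J(z, l) = -2
t = 5733 (t = 147*39 = 5733)
o(w) = 1 (o(w) = -3 + (1 + w/w)**2 = -3 + (1 + 1)**2 = -3 + 2**2 = -3 + 4 = 1)
(-79 + J(-7, 1)*(-68)) + o(t) = (-79 - 2*(-68)) + 1 = (-79 + 136) + 1 = 57 + 1 = 58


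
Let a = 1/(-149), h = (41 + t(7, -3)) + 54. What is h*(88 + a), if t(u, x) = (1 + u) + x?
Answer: 1311100/149 ≈ 8799.3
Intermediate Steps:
t(u, x) = 1 + u + x
h = 100 (h = (41 + (1 + 7 - 3)) + 54 = (41 + 5) + 54 = 46 + 54 = 100)
a = -1/149 ≈ -0.0067114
h*(88 + a) = 100*(88 - 1/149) = 100*(13111/149) = 1311100/149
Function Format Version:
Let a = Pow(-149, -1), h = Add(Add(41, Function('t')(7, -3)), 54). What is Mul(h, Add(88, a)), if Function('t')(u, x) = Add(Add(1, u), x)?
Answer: Rational(1311100, 149) ≈ 8799.3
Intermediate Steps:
Function('t')(u, x) = Add(1, u, x)
h = 100 (h = Add(Add(41, Add(1, 7, -3)), 54) = Add(Add(41, 5), 54) = Add(46, 54) = 100)
a = Rational(-1, 149) ≈ -0.0067114
Mul(h, Add(88, a)) = Mul(100, Add(88, Rational(-1, 149))) = Mul(100, Rational(13111, 149)) = Rational(1311100, 149)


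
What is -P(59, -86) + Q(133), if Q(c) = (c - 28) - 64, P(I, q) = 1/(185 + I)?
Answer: 10003/244 ≈ 40.996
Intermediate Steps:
Q(c) = -92 + c (Q(c) = (-28 + c) - 64 = -92 + c)
-P(59, -86) + Q(133) = -1/(185 + 59) + (-92 + 133) = -1/244 + 41 = 10003/244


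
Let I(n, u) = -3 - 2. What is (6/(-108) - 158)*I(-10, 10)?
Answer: 14225/18 ≈ 790.28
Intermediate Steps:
I(n, u) = -5
(6/(-108) - 158)*I(-10, 10) = (6/(-108) - 158)*(-5) = (6*(-1/108) - 158)*(-5) = (-1/18 - 158)*(-5) = -2845/18*(-5) = 14225/18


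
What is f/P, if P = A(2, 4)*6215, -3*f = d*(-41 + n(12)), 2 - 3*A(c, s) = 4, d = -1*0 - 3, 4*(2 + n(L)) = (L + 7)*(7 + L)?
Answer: -567/49720 ≈ -0.011404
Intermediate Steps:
n(L) = -2 + (7 + L)²/4 (n(L) = -2 + ((L + 7)*(7 + L))/4 = -2 + ((7 + L)*(7 + L))/4 = -2 + (7 + L)²/4)
d = -3 (d = 0 - 3 = -3)
A(c, s) = -⅔ (A(c, s) = ⅔ - ⅓*4 = ⅔ - 4/3 = -⅔)
f = 189/4 (f = -(-1)*(-41 + (-2 + (7 + 12)²/4)) = -(-1)*(-41 + (-2 + (¼)*19²)) = -(-1)*(-41 + (-2 + (¼)*361)) = -(-1)*(-41 + (-2 + 361/4)) = -(-1)*(-41 + 353/4) = -(-1)*189/4 = -⅓*(-567/4) = 189/4 ≈ 47.250)
P = -12430/3 (P = -⅔*6215 = -12430/3 ≈ -4143.3)
f/P = 189/(4*(-12430/3)) = (189/4)*(-3/12430) = -567/49720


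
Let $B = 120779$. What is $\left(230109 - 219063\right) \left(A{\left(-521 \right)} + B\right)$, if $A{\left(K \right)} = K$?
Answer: $1328369868$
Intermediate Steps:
$\left(230109 - 219063\right) \left(A{\left(-521 \right)} + B\right) = \left(230109 - 219063\right) \left(-521 + 120779\right) = 11046 \cdot 120258 = 1328369868$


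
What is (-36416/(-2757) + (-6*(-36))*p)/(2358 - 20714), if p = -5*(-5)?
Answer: -3731054/12651873 ≈ -0.29490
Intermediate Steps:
p = 25
(-36416/(-2757) + (-6*(-36))*p)/(2358 - 20714) = (-36416/(-2757) - 6*(-36)*25)/(2358 - 20714) = (-36416*(-1/2757) + 216*25)/(-18356) = (36416/2757 + 5400)*(-1/18356) = (14924216/2757)*(-1/18356) = -3731054/12651873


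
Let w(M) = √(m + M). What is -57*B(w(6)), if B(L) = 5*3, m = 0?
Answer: -855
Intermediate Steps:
w(M) = √M (w(M) = √(0 + M) = √M)
B(L) = 15
-57*B(w(6)) = -57*15 = -855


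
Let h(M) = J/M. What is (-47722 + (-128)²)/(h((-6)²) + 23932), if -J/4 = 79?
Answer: -282042/215309 ≈ -1.3099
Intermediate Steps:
J = -316 (J = -4*79 = -316)
h(M) = -316/M
(-47722 + (-128)²)/(h((-6)²) + 23932) = (-47722 + (-128)²)/(-316/((-6)²) + 23932) = (-47722 + 16384)/(-316/36 + 23932) = -31338/(-316*1/36 + 23932) = -31338/(-79/9 + 23932) = -31338/215309/9 = -31338*9/215309 = -282042/215309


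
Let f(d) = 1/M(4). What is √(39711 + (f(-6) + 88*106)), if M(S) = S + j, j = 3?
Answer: √2402918/7 ≈ 221.45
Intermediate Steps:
M(S) = 3 + S (M(S) = S + 3 = 3 + S)
f(d) = ⅐ (f(d) = 1/(3 + 4) = 1/7 = ⅐)
√(39711 + (f(-6) + 88*106)) = √(39711 + (⅐ + 88*106)) = √(39711 + (⅐ + 9328)) = √(39711 + 65297/7) = √(343274/7) = √2402918/7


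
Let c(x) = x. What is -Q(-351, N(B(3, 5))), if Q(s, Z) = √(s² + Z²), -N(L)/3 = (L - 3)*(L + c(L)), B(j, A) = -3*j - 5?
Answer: -3*√240265 ≈ -1470.5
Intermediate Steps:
B(j, A) = -5 - 3*j
N(L) = -6*L*(-3 + L) (N(L) = -3*(L - 3)*(L + L) = -3*(-3 + L)*2*L = -6*L*(-3 + L))
Q(s, Z) = √(Z² + s²)
-Q(-351, N(B(3, 5))) = -√((6*(-5 - 3*3)*(3 - (-5 - 3*3)))² + (-351)²) = -√((6*(-5 - 9)*(3 - (-5 - 9)))² + 123201) = -√((6*(-14)*(3 - 1*(-14)))² + 123201) = -√((6*(-14)*(3 + 14))² + 123201) = -√((6*(-14)*17)² + 123201) = -√((-1428)² + 123201) = -√(2039184 + 123201) = -√2162385 = -3*√240265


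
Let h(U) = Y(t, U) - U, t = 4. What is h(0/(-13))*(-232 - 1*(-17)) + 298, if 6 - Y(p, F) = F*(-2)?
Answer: -992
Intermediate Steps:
Y(p, F) = 6 + 2*F (Y(p, F) = 6 - F*(-2) = 6 - (-2)*F = 6 + 2*F)
h(U) = 6 + U (h(U) = (6 + 2*U) - U = 6 + U)
h(0/(-13))*(-232 - 1*(-17)) + 298 = (6 + 0/(-13))*(-232 - 1*(-17)) + 298 = (6 + 0*(-1/13))*(-232 + 17) + 298 = (6 + 0)*(-215) + 298 = 6*(-215) + 298 = -1290 + 298 = -992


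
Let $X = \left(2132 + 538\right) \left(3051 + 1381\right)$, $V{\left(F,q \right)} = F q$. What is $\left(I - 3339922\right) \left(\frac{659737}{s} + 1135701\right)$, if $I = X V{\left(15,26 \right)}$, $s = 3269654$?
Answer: $\frac{8562431160406498213249}{1634827} \approx 5.2375 \cdot 10^{15}$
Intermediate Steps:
$X = 11833440$ ($X = 2670 \cdot 4432 = 11833440$)
$I = 4615041600$ ($I = 11833440 \cdot 15 \cdot 26 = 11833440 \cdot 390 = 4615041600$)
$\left(I - 3339922\right) \left(\frac{659737}{s} + 1135701\right) = \left(4615041600 - 3339922\right) \left(\frac{659737}{3269654} + 1135701\right) = 4611701678 \left(659737 \cdot \frac{1}{3269654} + 1135701\right) = 4611701678 \left(\frac{659737}{3269654} + 1135701\right) = 4611701678 \cdot \frac{3713349977191}{3269654} = \frac{8562431160406498213249}{1634827}$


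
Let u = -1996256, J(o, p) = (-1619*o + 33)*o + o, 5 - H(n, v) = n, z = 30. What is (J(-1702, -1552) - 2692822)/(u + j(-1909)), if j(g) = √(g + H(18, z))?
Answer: 4683891675842848/1992519009729 + 72736483673*I*√2/1992519009729 ≈ 2350.7 + 0.051626*I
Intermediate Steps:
H(n, v) = 5 - n
J(o, p) = o + o*(33 - 1619*o) (J(o, p) = (33 - 1619*o)*o + o = o*(33 - 1619*o) + o = o + o*(33 - 1619*o))
j(g) = √(-13 + g) (j(g) = √(g + (5 - 1*18)) = √(g + (5 - 18)) = √(g - 13) = √(-13 + g))
(J(-1702, -1552) - 2692822)/(u + j(-1909)) = (-1702*(34 - 1619*(-1702)) - 2692822)/(-1996256 + √(-13 - 1909)) = (-1702*(34 + 2755538) - 2692822)/(-1996256 + √(-1922)) = (-1702*2755572 - 2692822)/(-1996256 + 31*I*√2) = (-4689983544 - 2692822)/(-1996256 + 31*I*√2) = -4692676366/(-1996256 + 31*I*√2)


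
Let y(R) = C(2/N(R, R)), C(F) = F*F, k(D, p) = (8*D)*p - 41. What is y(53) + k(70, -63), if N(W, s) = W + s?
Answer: -99216688/2809 ≈ -35321.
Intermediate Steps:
k(D, p) = -41 + 8*D*p (k(D, p) = 8*D*p - 41 = -41 + 8*D*p)
C(F) = F²
y(R) = R⁻² (y(R) = (2/(R + R))² = (2/((2*R)))² = (2*(1/(2*R)))² = (1/R)² = R⁻²)
y(53) + k(70, -63) = 53⁻² + (-41 + 8*70*(-63)) = 1/2809 + (-41 - 35280) = 1/2809 - 35321 = -99216688/2809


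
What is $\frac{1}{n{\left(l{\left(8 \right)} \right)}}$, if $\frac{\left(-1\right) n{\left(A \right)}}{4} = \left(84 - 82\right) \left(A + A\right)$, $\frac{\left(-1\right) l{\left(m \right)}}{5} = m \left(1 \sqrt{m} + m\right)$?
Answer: $\frac{1}{4480} - \frac{\sqrt{2}}{17920} \approx 0.0001443$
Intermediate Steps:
$l{\left(m \right)} = - 5 m \left(m + \sqrt{m}\right)$ ($l{\left(m \right)} = - 5 m \left(1 \sqrt{m} + m\right) = - 5 m \left(\sqrt{m} + m\right) = - 5 m \left(m + \sqrt{m}\right)$)
$n{\left(A \right)} = - 16 A$ ($n{\left(A \right)} = - 4 \left(84 - 82\right) \left(A + A\right) = - 4 \cdot 2 \cdot 2 A = - 4 \cdot 4 A = - 16 A$)
$\frac{1}{n{\left(l{\left(8 \right)} \right)}} = \frac{1}{\left(-16\right) \left(- 5 \cdot 8^{2} - 5 \cdot 8^{\frac{3}{2}}\right)} = \frac{1}{\left(-16\right) \left(\left(-5\right) 64 - 5 \cdot 16 \sqrt{2}\right)} = \frac{1}{\left(-16\right) \left(-320 - 80 \sqrt{2}\right)} = \frac{1}{5120 + 1280 \sqrt{2}}$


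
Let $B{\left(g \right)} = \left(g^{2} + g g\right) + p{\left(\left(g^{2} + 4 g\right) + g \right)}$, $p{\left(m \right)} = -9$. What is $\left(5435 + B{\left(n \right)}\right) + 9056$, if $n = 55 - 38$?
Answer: $15060$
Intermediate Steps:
$n = 17$
$B{\left(g \right)} = -9 + 2 g^{2}$ ($B{\left(g \right)} = \left(g^{2} + g g\right) - 9 = \left(g^{2} + g^{2}\right) - 9 = 2 g^{2} - 9 = -9 + 2 g^{2}$)
$\left(5435 + B{\left(n \right)}\right) + 9056 = \left(5435 - \left(9 - 2 \cdot 17^{2}\right)\right) + 9056 = \left(5435 + \left(-9 + 2 \cdot 289\right)\right) + 9056 = \left(5435 + \left(-9 + 578\right)\right) + 9056 = \left(5435 + 569\right) + 9056 = 6004 + 9056 = 15060$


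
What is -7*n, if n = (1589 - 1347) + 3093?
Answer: -23345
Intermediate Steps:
n = 3335 (n = 242 + 3093 = 3335)
-7*n = -7*3335 = -23345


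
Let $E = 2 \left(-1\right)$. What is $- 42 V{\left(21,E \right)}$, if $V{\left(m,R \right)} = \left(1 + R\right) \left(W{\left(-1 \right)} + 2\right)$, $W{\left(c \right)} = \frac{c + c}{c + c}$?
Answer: $126$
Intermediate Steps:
$E = -2$
$W{\left(c \right)} = 1$ ($W{\left(c \right)} = \frac{2 c}{2 c} = 2 c \frac{1}{2 c} = 1$)
$V{\left(m,R \right)} = 3 + 3 R$ ($V{\left(m,R \right)} = \left(1 + R\right) \left(1 + 2\right) = \left(1 + R\right) 3 = 3 + 3 R$)
$- 42 V{\left(21,E \right)} = - 42 \left(3 + 3 \left(-2\right)\right) = - 42 \left(3 - 6\right) = \left(-42\right) \left(-3\right) = 126$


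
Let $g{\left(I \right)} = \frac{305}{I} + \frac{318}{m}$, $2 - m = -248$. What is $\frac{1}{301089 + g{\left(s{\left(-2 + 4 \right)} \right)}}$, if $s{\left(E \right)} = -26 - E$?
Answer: $\frac{3500}{1053777827} \approx 3.3214 \cdot 10^{-6}$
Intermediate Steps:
$m = 250$ ($m = 2 - -248 = 2 + 248 = 250$)
$g{\left(I \right)} = \frac{159}{125} + \frac{305}{I}$ ($g{\left(I \right)} = \frac{305}{I} + \frac{318}{250} = \frac{305}{I} + 318 \cdot \frac{1}{250} = \frac{305}{I} + \frac{159}{125} = \frac{159}{125} + \frac{305}{I}$)
$\frac{1}{301089 + g{\left(s{\left(-2 + 4 \right)} \right)}} = \frac{1}{301089 + \left(\frac{159}{125} + \frac{305}{-26 - \left(-2 + 4\right)}\right)} = \frac{1}{301089 + \left(\frac{159}{125} + \frac{305}{-26 - 2}\right)} = \frac{1}{301089 + \left(\frac{159}{125} + \frac{305}{-28}\right)} = \frac{1}{301089 + \left(\frac{159}{125} + 305 \left(- \frac{1}{28}\right)\right)} = \frac{1}{301089 + \left(\frac{159}{125} - \frac{305}{28}\right)} = \frac{1}{301089 - \frac{33673}{3500}} = \frac{1}{\frac{1053777827}{3500}} = \frac{3500}{1053777827}$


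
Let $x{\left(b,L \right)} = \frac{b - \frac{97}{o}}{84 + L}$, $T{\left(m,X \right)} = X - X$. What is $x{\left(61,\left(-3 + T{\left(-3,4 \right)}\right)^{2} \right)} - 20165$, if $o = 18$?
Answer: $- \frac{33755209}{1674} \approx -20164.0$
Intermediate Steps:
$T{\left(m,X \right)} = 0$
$x{\left(b,L \right)} = \frac{- \frac{97}{18} + b}{84 + L}$ ($x{\left(b,L \right)} = \frac{b - \frac{97}{18}}{84 + L} = \frac{- \frac{97}{18} + b}{84 + L}$)
$x{\left(61,\left(-3 + T{\left(-3,4 \right)}\right)^{2} \right)} - 20165 = \frac{- \frac{97}{18} + 61}{84 + \left(-3 + 0\right)^{2}} - 20165 = \frac{1}{84 + \left(-3\right)^{2}} \cdot \frac{1001}{18} - 20165 = \frac{1}{84 + 9} \cdot \frac{1001}{18} - 20165 = \frac{1}{93} \cdot \frac{1001}{18} - 20165 = \frac{1001}{1674} - 20165 = - \frac{33755209}{1674}$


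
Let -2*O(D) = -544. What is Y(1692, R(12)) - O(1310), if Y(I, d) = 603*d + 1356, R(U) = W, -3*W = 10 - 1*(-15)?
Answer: -3941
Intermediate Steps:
W = -25/3 (W = -(10 - 1*(-15))/3 = -(10 + 15)/3 = -⅓*25 = -25/3 ≈ -8.3333)
R(U) = -25/3
Y(I, d) = 1356 + 603*d
O(D) = 272 (O(D) = -½*(-544) = 272)
Y(1692, R(12)) - O(1310) = (1356 + 603*(-25/3)) - 1*272 = (1356 - 5025) - 272 = -3669 - 272 = -3941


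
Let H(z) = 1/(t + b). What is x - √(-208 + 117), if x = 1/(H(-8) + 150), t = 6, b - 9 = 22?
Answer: 37/5551 - I*√91 ≈ 0.0066655 - 9.5394*I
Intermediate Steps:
b = 31 (b = 9 + 22 = 31)
H(z) = 1/37 (H(z) = 1/(6 + 31) = 1/37)
x = 37/5551 (x = 1/(1/37 + 150) = 1/(5551/37) = 37/5551 ≈ 0.0066655)
x - √(-208 + 117) = 37/5551 - √(-208 + 117) = 37/5551 - √(-91) = 37/5551 - I*√91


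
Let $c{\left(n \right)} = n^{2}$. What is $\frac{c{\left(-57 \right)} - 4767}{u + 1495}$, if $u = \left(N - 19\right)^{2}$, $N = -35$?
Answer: $- \frac{138}{401} \approx -0.34414$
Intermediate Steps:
$u = 2916$ ($u = \left(-35 - 19\right)^{2} = \left(-54\right)^{2} = 2916$)
$\frac{c{\left(-57 \right)} - 4767}{u + 1495} = \frac{\left(-57\right)^{2} - 4767}{2916 + 1495} = \frac{3249 - 4767}{4411} = \left(-1518\right) \frac{1}{4411} = - \frac{138}{401}$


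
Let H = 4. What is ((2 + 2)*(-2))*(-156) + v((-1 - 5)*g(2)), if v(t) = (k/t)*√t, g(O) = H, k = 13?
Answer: 1248 - 13*I*√6/12 ≈ 1248.0 - 2.6536*I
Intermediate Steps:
g(O) = 4
v(t) = 13/√t (v(t) = (13/t)*√t = 13/√t)
((2 + 2)*(-2))*(-156) + v((-1 - 5)*g(2)) = ((2 + 2)*(-2))*(-156) + 13/√((-1 - 5)*4) = (4*(-2))*(-156) + 13/√(-6*4) = -8*(-156) + 13/√(-24) = 1248 + 13*(-I*√6/12) = 1248 - 13*I*√6/12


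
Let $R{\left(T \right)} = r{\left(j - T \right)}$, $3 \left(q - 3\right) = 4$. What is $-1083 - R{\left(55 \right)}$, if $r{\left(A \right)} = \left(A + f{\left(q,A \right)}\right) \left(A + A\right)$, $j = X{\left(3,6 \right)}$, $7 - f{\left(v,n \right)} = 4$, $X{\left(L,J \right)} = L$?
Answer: $-6179$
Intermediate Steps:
$q = \frac{13}{3}$ ($q = 3 + \frac{1}{3} \cdot 4 = 3 + \frac{4}{3} = \frac{13}{3} \approx 4.3333$)
$f{\left(v,n \right)} = 3$ ($f{\left(v,n \right)} = 7 - 4 = 3$)
$j = 3$
$r{\left(A \right)} = 2 A \left(3 + A\right)$ ($r{\left(A \right)} = \left(A + 3\right) \left(A + A\right) = \left(3 + A\right) 2 A = 2 A \left(3 + A\right)$)
$R{\left(T \right)} = 2 \left(3 - T\right) \left(6 - T\right)$ ($R{\left(T \right)} = 2 \left(3 - T\right) \left(3 - \left(-3 + T\right)\right) = 2 \left(3 - T\right) \left(6 - T\right)$)
$-1083 - R{\left(55 \right)} = -1083 - 2 \left(-6 + 55\right) \left(-3 + 55\right) = -1083 - 2 \cdot 49 \cdot 52 = -1083 - 5096 = -6179$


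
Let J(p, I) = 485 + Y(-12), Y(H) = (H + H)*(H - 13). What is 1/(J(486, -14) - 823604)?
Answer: -1/822519 ≈ -1.2158e-6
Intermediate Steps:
Y(H) = 2*H*(-13 + H) (Y(H) = (2*H)*(-13 + H) = 2*H*(-13 + H))
J(p, I) = 1085 (J(p, I) = 485 + 2*(-12)*(-13 - 12) = 485 + 2*(-12)*(-25) = 485 + 600 = 1085)
1/(J(486, -14) - 823604) = 1/(1085 - 823604) = 1/(-822519) = -1/822519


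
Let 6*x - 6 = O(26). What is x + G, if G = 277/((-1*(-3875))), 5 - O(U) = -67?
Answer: 50652/3875 ≈ 13.071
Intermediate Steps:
O(U) = 72 (O(U) = 5 - 1*(-67) = 5 + 67 = 72)
x = 13 (x = 1 + (1/6)*72 = 1 + 12 = 13)
G = 277/3875 ≈ 0.071484
x + G = 13 + 277/3875 = 50652/3875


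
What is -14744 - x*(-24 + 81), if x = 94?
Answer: -20102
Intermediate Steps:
-14744 - x*(-24 + 81) = -14744 - 94*(-24 + 81) = -14744 - 94*57 = -14744 - 1*5358 = -14744 - 5358 = -20102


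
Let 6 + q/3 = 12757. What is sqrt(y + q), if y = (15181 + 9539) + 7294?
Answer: sqrt(70267) ≈ 265.08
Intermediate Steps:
q = 38253 (q = -18 + 3*12757 = -18 + 38271 = 38253)
y = 32014 (y = 24720 + 7294 = 32014)
sqrt(y + q) = sqrt(32014 + 38253) = sqrt(70267)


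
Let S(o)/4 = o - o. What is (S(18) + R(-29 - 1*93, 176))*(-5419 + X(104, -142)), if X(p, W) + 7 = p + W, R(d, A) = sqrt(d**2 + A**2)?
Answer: -10928*sqrt(11465) ≈ -1.1701e+6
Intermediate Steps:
S(o) = 0 (S(o) = 4*(o - o) = 4*0 = 0)
R(d, A) = sqrt(A**2 + d**2)
X(p, W) = -7 + W + p (X(p, W) = -7 + (p + W) = -7 + (W + p) = -7 + W + p)
(S(18) + R(-29 - 1*93, 176))*(-5419 + X(104, -142)) = (0 + sqrt(176**2 + (-29 - 1*93)**2))*(-5419 + (-7 - 142 + 104)) = (0 + sqrt(30976 + (-29 - 93)**2))*(-5419 - 45) = (0 + sqrt(30976 + (-122)**2))*(-5464) = (0 + sqrt(30976 + 14884))*(-5464) = (0 + sqrt(45860))*(-5464) = (0 + 2*sqrt(11465))*(-5464) = (2*sqrt(11465))*(-5464) = -10928*sqrt(11465)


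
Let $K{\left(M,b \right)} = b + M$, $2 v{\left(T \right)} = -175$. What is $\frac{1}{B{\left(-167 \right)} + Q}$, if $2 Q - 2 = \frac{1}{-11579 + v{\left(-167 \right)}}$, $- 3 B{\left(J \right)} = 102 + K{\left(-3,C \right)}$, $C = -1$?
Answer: $- \frac{69999}{2216638} \approx -0.031579$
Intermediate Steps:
$v{\left(T \right)} = - \frac{175}{2}$ ($v{\left(T \right)} = \frac{1}{2} \left(-175\right) = - \frac{175}{2}$)
$K{\left(M,b \right)} = M + b$
$B{\left(J \right)} = - \frac{98}{3}$ ($B{\left(J \right)} = - \frac{102 - 4}{3} = \left(- \frac{1}{3}\right) 98 = - \frac{98}{3}$)
$Q = \frac{23332}{23333}$ ($Q = 1 + \frac{1}{2 \left(-11579 - \frac{175}{2}\right)} = 1 + \frac{1}{2 \left(- \frac{23333}{2}\right)} = 1 + \frac{1}{2} \left(- \frac{2}{23333}\right) = 1 - \frac{1}{23333} = \frac{23332}{23333} \approx 0.99996$)
$\frac{1}{B{\left(-167 \right)} + Q} = \frac{1}{- \frac{98}{3} + \frac{23332}{23333}} = \frac{1}{- \frac{2216638}{69999}} = - \frac{69999}{2216638}$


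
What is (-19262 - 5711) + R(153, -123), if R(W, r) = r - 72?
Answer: -25168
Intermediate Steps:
R(W, r) = -72 + r
(-19262 - 5711) + R(153, -123) = (-19262 - 5711) + (-72 - 123) = -24973 - 195 = -25168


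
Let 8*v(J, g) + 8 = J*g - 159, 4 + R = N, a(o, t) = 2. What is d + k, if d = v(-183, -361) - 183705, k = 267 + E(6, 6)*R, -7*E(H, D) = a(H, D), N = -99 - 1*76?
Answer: -1226049/7 ≈ -1.7515e+5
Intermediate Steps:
N = -175 (N = -99 - 76 = -175)
R = -179 (R = -4 - 175 = -179)
E(H, D) = -2/7 (E(H, D) = -⅐*2 = -2/7)
k = 2227/7 (k = 267 - 2/7*(-179) = 267 + 358/7 = 2227/7 ≈ 318.14)
v(J, g) = -167/8 + J*g/8 (v(J, g) = -1 + (J*g - 159)/8 = -1 + (-159 + J*g)/8 = -1 + (-159/8 + J*g/8) = -167/8 + J*g/8)
d = -175468 (d = (-167/8 + (⅛)*(-183)*(-361)) - 183705 = (-167/8 + 66063/8) - 183705 = 8237 - 183705 = -175468)
d + k = -175468 + 2227/7 = -1226049/7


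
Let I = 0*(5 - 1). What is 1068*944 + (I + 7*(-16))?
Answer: 1008080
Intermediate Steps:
I = 0 (I = 0*4 = 0)
1068*944 + (I + 7*(-16)) = 1068*944 + (0 + 7*(-16)) = 1008192 + (0 - 112) = 1008192 - 112 = 1008080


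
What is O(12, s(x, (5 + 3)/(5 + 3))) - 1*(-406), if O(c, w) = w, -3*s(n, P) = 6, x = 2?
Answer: 404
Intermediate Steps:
s(n, P) = -2 (s(n, P) = -1/3*6 = -2)
O(12, s(x, (5 + 3)/(5 + 3))) - 1*(-406) = -2 - 1*(-406) = -2 + 406 = 404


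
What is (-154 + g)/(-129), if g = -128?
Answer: 94/43 ≈ 2.1860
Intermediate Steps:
(-154 + g)/(-129) = (-154 - 128)/(-129) = -282*(-1/129) = 94/43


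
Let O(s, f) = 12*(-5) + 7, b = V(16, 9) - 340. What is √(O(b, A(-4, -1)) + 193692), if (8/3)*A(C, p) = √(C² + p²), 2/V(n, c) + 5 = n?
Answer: √193639 ≈ 440.04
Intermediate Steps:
V(n, c) = 2/(-5 + n)
A(C, p) = 3*√(C² + p²)/8
b = -3738/11 (b = 2/(-5 + 16) - 340 = 2/11 - 340 = -3738/11 ≈ -339.82)
O(s, f) = -53 (O(s, f) = -60 + 7 = -53)
√(O(b, A(-4, -1)) + 193692) = √(-53 + 193692) = √193639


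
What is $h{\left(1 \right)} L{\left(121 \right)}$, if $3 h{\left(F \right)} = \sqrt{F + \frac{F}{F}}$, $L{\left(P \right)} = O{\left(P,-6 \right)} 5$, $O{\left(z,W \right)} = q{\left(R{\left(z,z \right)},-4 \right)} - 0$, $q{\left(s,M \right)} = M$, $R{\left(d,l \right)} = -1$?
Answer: $- \frac{20 \sqrt{2}}{3} \approx -9.4281$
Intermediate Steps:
$O{\left(z,W \right)} = -4$ ($O{\left(z,W \right)} = -4 - 0 = -4 + 0 = -4$)
$L{\left(P \right)} = -20$ ($L{\left(P \right)} = \left(-4\right) 5 = -20$)
$h{\left(F \right)} = \frac{\sqrt{1 + F}}{3}$ ($h{\left(F \right)} = \frac{\sqrt{F + \frac{F}{F}}}{3} = \frac{\sqrt{F + 1}}{3} = \frac{\sqrt{1 + F}}{3}$)
$h{\left(1 \right)} L{\left(121 \right)} = \frac{\sqrt{1 + 1}}{3} \left(-20\right) = \frac{\sqrt{2}}{3} \left(-20\right) = - \frac{20 \sqrt{2}}{3}$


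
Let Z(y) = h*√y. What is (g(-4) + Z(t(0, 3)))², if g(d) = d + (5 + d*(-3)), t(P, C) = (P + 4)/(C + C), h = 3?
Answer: (13 + √6)² ≈ 238.69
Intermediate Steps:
t(P, C) = (4 + P)/(2*C) (t(P, C) = (4 + P)/((2*C)) = (4 + P)*(1/(2*C)) = (4 + P)/(2*C))
g(d) = 5 - 2*d (g(d) = d + (5 - 3*d) = 5 - 2*d)
Z(y) = 3*√y
(g(-4) + Z(t(0, 3)))² = ((5 - 2*(-4)) + 3*√((½)*(4 + 0)/3))² = ((5 + 8) + 3*√((½)*(⅓)*4))² = (13 + 3*√(⅔))² = (13 + 3*(√6/3))² = (13 + √6)²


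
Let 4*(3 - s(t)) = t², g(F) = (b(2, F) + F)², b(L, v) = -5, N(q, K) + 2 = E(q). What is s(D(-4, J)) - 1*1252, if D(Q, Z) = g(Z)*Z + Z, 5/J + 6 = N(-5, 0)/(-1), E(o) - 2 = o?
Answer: -260021/4 ≈ -65005.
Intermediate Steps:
E(o) = 2 + o
N(q, K) = q (N(q, K) = -2 + (2 + q) = q)
J = -5 (J = 5/(-6 - 5/(-1)) = 5/(-6 - 5*(-1)) = 5/(-6 + 5) = 5/(-1) = 5*(-1) = -5)
g(F) = (-5 + F)²
D(Q, Z) = Z + Z*(-5 + Z)² (D(Q, Z) = (-5 + Z)²*Z + Z = Z*(-5 + Z)² + Z = Z + Z*(-5 + Z)²)
s(t) = 3 - t²/4
s(D(-4, J)) - 1*1252 = (3 - 25*(1 + (-5 - 5)²)²/4) - 1*1252 = (3 - 25*(1 + (-10)²)²/4) - 1252 = (3 - 25*(1 + 100)²/4) - 1252 = (3 - (-5*101)²/4) - 1252 = (3 - ¼*(-505)²) - 1252 = (3 - ¼*255025) - 1252 = (3 - 255025/4) - 1252 = -255013/4 - 1252 = -260021/4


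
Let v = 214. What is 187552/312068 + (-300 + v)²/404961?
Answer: 19564825100/31593842337 ≈ 0.61926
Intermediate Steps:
187552/312068 + (-300 + v)²/404961 = 187552/312068 + (-300 + 214)²/404961 = 187552*(1/312068) + (-86)²*(1/404961) = 46888/78017 + 7396*(1/404961) = 46888/78017 + 7396/404961 = 19564825100/31593842337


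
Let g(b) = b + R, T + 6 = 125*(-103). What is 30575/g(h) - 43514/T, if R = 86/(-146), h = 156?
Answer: 5848747261/29226989 ≈ 200.11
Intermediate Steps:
T = -12881 (T = -6 + 125*(-103) = -6 - 12875 = -12881)
R = -43/73 (R = 86*(-1/146) = -43/73 ≈ -0.58904)
g(b) = -43/73 + b (g(b) = b - 43/73 = -43/73 + b)
30575/g(h) - 43514/T = 30575/(-43/73 + 156) - 43514/(-12881) = 30575/(11345/73) - 43514*(-1/12881) = 30575*(73/11345) + 43514/12881 = 446395/2269 + 43514/12881 = 5848747261/29226989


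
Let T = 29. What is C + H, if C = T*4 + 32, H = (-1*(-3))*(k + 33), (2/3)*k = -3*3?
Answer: 413/2 ≈ 206.50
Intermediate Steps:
k = -27/2 (k = 3*(-3*3)/2 = (3/2)*(-9) = -27/2 ≈ -13.500)
H = 117/2 (H = (-1*(-3))*(-27/2 + 33) = 3*(39/2) = 117/2 ≈ 58.500)
C = 148 (C = 29*4 + 32 = 116 + 32 = 148)
C + H = 148 + 117/2 = 413/2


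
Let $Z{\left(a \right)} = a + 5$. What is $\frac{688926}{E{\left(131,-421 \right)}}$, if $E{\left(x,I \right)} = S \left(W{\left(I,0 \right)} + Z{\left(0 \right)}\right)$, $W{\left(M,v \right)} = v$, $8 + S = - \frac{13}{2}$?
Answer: $- \frac{1377852}{145} \approx -9502.4$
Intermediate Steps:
$Z{\left(a \right)} = 5 + a$
$S = - \frac{29}{2}$ ($S = -8 - \frac{13}{2} = - \frac{29}{2} \approx -14.5$)
$E{\left(x,I \right)} = - \frac{145}{2}$ ($E{\left(x,I \right)} = - \frac{29 \left(0 + \left(5 + 0\right)\right)}{2} = - \frac{29 \left(0 + 5\right)}{2} = \left(- \frac{29}{2}\right) 5 = - \frac{145}{2}$)
$\frac{688926}{E{\left(131,-421 \right)}} = \frac{688926}{- \frac{145}{2}} = 688926 \left(- \frac{2}{145}\right) = - \frac{1377852}{145}$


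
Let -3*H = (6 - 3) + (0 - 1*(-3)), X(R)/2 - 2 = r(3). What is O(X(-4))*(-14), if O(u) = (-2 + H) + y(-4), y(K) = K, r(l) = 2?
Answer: 112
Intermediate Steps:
X(R) = 8 (X(R) = 4 + 2*2 = 4 + 4 = 8)
H = -2 (H = -((6 - 3) + (0 - 1*(-3)))/3 = -(3 + (0 + 3))/3 = -(3 + 3)/3 = -⅓*6 = -2)
O(u) = -8 (O(u) = (-2 - 2) - 4 = -4 - 4 = -8)
O(X(-4))*(-14) = -8*(-14) = 112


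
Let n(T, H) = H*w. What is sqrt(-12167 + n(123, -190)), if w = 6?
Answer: I*sqrt(13307) ≈ 115.36*I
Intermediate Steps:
n(T, H) = 6*H (n(T, H) = H*6 = 6*H)
sqrt(-12167 + n(123, -190)) = sqrt(-12167 + 6*(-190)) = sqrt(-12167 - 1140) = sqrt(-13307) = I*sqrt(13307)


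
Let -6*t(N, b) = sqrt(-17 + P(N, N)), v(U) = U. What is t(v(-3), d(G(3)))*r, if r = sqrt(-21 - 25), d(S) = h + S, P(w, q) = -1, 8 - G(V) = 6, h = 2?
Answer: sqrt(23) ≈ 4.7958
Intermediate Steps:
G(V) = 2 (G(V) = 8 - 1*6 = 8 - 6 = 2)
d(S) = 2 + S
t(N, b) = -I*sqrt(2)/2 (t(N, b) = -sqrt(-17 - 1)/6 = -I*sqrt(2)/2)
r = I*sqrt(46) (r = sqrt(-46) = I*sqrt(46) ≈ 6.7823*I)
t(v(-3), d(G(3)))*r = (-I*sqrt(2)/2)*(I*sqrt(46)) = sqrt(23)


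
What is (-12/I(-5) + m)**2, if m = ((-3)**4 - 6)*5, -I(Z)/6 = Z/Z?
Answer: 142129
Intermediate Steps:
I(Z) = -6 (I(Z) = -6*Z/Z = -6*1 = -6)
m = 375 (m = (81 - 6)*5 = 75*5 = 375)
(-12/I(-5) + m)**2 = (-12/(-6) + 375)**2 = (-12*(-1/6) + 375)**2 = (2 + 375)**2 = 377**2 = 142129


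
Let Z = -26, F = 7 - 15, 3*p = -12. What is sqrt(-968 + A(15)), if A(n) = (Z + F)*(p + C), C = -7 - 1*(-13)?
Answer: 2*I*sqrt(259) ≈ 32.187*I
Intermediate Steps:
p = -4 (p = (1/3)*(-12) = -4)
F = -8
C = 6 (C = -7 + 13 = 6)
A(n) = -68 (A(n) = (-26 - 8)*(-4 + 6) = -34*2 = -68)
sqrt(-968 + A(15)) = sqrt(-968 - 68) = sqrt(-1036) = 2*I*sqrt(259)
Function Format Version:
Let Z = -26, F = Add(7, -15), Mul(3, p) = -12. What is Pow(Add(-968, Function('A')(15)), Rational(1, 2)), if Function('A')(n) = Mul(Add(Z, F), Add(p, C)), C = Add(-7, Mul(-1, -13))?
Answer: Mul(2, I, Pow(259, Rational(1, 2))) ≈ Mul(32.187, I)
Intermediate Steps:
p = -4 (p = Mul(Rational(1, 3), -12) = -4)
F = -8
C = 6 (C = Add(-7, 13) = 6)
Function('A')(n) = -68 (Function('A')(n) = Mul(Add(-26, -8), Add(-4, 6)) = Mul(-34, 2) = -68)
Pow(Add(-968, Function('A')(15)), Rational(1, 2)) = Pow(Add(-968, -68), Rational(1, 2)) = Pow(-1036, Rational(1, 2)) = Mul(2, I, Pow(259, Rational(1, 2)))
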